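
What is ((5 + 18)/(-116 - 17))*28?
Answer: -92/19 ≈ -4.8421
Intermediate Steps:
((5 + 18)/(-116 - 17))*28 = (23/(-133))*28 = (23*(-1/133))*28 = -23/133*28 = -92/19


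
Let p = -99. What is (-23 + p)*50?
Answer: -6100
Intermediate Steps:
(-23 + p)*50 = (-23 - 99)*50 = -122*50 = -6100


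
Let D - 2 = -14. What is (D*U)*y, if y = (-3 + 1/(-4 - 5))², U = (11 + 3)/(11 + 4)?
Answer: -43904/405 ≈ -108.40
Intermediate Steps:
D = -12 (D = 2 - 14 = -12)
U = 14/15 ≈ 0.93333
y = 784/81 (y = (-3 + 1/(-9))² = (-3 - ⅑)² = (-28/9)² = 784/81 ≈ 9.6790)
(D*U)*y = -12*14/15*(784/81) = -56/5*784/81 = -43904/405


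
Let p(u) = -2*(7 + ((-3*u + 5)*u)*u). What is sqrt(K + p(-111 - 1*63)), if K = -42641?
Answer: 11*I*sqrt(264079) ≈ 5652.8*I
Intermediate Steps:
p(u) = -14 - 2*u**2*(5 - 3*u) (p(u) = -2*(7 + ((5 - 3*u)*u)*u) = -2*(7 + (u*(5 - 3*u))*u) = -2*(7 + u**2*(5 - 3*u)) = -14 - 2*u**2*(5 - 3*u))
sqrt(K + p(-111 - 1*63)) = sqrt(-42641 + (-14 - 10*(-111 - 1*63)**2 + 6*(-111 - 1*63)**3)) = sqrt(-42641 + (-14 - 10*(-111 - 63)**2 + 6*(-111 - 63)**3)) = sqrt(-42641 + (-14 - 10*(-174)**2 + 6*(-174)**3)) = sqrt(-42641 + (-14 - 10*30276 + 6*(-5268024))) = sqrt(-42641 + (-14 - 302760 - 31608144)) = sqrt(-42641 - 31910918) = sqrt(-31953559) = 11*I*sqrt(264079)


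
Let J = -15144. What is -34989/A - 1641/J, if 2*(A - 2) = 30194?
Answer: -56121773/25406584 ≈ -2.2089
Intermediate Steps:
A = 15099 (A = 2 + (½)*30194 = 2 + 15097 = 15099)
-34989/A - 1641/J = -34989/15099 - 1641/(-15144) = -34989*1/15099 - 1641*(-1/15144) = -11663/5033 + 547/5048 = -56121773/25406584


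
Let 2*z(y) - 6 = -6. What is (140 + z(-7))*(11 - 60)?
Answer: -6860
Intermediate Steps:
z(y) = 0 (z(y) = 3 + (½)*(-6) = 3 - 3 = 0)
(140 + z(-7))*(11 - 60) = (140 + 0)*(11 - 60) = 140*(-49) = -6860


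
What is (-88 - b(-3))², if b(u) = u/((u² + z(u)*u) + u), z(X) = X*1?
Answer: 192721/25 ≈ 7708.8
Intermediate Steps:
z(X) = X
b(u) = u/(u + 2*u²) (b(u) = u/((u² + u*u) + u) = u/((u² + u²) + u) = u/(2*u² + u) = u/(u + 2*u²))
(-88 - b(-3))² = (-88 - 1/(1 + 2*(-3)))² = (-88 - 1/(1 - 6))² = (-88 - 1/(-5))² = (-88 - 1*(-⅕))² = (-88 + ⅕)² = (-439/5)² = 192721/25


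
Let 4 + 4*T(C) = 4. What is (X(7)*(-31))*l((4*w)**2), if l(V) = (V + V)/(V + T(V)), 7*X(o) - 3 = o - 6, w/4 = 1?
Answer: -248/7 ≈ -35.429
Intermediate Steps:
w = 4 (w = 4*1 = 4)
X(o) = -3/7 + o/7 (X(o) = 3/7 + (o - 6)/7 = 3/7 + (-6 + o)/7 = 3/7 + (-6/7 + o/7) = -3/7 + o/7)
T(C) = 0 (T(C) = -1 + (1/4)*4 = -1 + 1 = 0)
l(V) = 2 (l(V) = (V + V)/(V + 0) = (2*V)/V = 2)
(X(7)*(-31))*l((4*w)**2) = ((-3/7 + (1/7)*7)*(-31))*2 = ((-3/7 + 1)*(-31))*2 = ((4/7)*(-31))*2 = -124/7*2 = -248/7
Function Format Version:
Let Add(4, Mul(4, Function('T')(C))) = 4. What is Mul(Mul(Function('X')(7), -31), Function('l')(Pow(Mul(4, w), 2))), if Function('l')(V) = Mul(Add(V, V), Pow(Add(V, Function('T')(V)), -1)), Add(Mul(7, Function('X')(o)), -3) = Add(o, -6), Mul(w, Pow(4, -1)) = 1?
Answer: Rational(-248, 7) ≈ -35.429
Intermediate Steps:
w = 4 (w = Mul(4, 1) = 4)
Function('X')(o) = Add(Rational(-3, 7), Mul(Rational(1, 7), o)) (Function('X')(o) = Add(Rational(3, 7), Mul(Rational(1, 7), Add(o, -6))) = Add(Rational(3, 7), Mul(Rational(1, 7), Add(-6, o))) = Add(Rational(3, 7), Add(Rational(-6, 7), Mul(Rational(1, 7), o))) = Add(Rational(-3, 7), Mul(Rational(1, 7), o)))
Function('T')(C) = 0 (Function('T')(C) = Add(-1, Mul(Rational(1, 4), 4)) = Add(-1, 1) = 0)
Function('l')(V) = 2 (Function('l')(V) = Mul(Add(V, V), Pow(Add(V, 0), -1)) = Mul(Mul(2, V), Pow(V, -1)) = 2)
Mul(Mul(Function('X')(7), -31), Function('l')(Pow(Mul(4, w), 2))) = Mul(Mul(Add(Rational(-3, 7), Mul(Rational(1, 7), 7)), -31), 2) = Mul(Mul(Add(Rational(-3, 7), 1), -31), 2) = Mul(Mul(Rational(4, 7), -31), 2) = Mul(Rational(-124, 7), 2) = Rational(-248, 7)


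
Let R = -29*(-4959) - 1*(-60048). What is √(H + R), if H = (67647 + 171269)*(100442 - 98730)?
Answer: √409228051 ≈ 20229.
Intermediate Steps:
H = 409024192 (H = 238916*1712 = 409024192)
R = 203859 (R = 143811 + 60048 = 203859)
√(H + R) = √(409024192 + 203859) = √409228051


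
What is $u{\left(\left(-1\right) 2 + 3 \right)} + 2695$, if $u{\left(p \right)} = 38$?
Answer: $2733$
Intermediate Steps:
$u{\left(\left(-1\right) 2 + 3 \right)} + 2695 = 38 + 2695 = 2733$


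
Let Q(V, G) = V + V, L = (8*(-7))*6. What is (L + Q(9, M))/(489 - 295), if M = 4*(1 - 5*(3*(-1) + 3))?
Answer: -159/97 ≈ -1.6392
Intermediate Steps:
M = 4 (M = 4*(1 - 5*(-3 + 3)) = 4*(1 - 5*0) = 4*(1 - 1*0) = 4*(1 + 0) = 4*1 = 4)
L = -336 (L = -56*6 = -336)
Q(V, G) = 2*V
(L + Q(9, M))/(489 - 295) = (-336 + 2*9)/(489 - 295) = (-336 + 18)/194 = -318*1/194 = -159/97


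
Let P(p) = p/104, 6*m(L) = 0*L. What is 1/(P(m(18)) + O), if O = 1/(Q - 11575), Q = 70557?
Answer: 58982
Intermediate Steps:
m(L) = 0 (m(L) = (0*L)/6 = (1/6)*0 = 0)
P(p) = p/104 (P(p) = p*(1/104) = p/104)
O = 1/58982 (O = 1/(70557 - 11575) = 1/58982 ≈ 1.6954e-5)
1/(P(m(18)) + O) = 1/((1/104)*0 + 1/58982) = 1/(0 + 1/58982) = 1/(1/58982) = 58982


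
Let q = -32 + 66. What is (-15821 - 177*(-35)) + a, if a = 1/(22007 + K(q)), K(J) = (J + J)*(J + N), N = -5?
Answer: -230821853/23979 ≈ -9626.0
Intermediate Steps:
q = 34
K(J) = 2*J*(-5 + J) (K(J) = (J + J)*(J - 5) = (2*J)*(-5 + J) = 2*J*(-5 + J))
a = 1/23979 (a = 1/(22007 + 2*34*(-5 + 34)) = 1/(22007 + 2*34*29) = 1/(22007 + 1972) = 1/23979 ≈ 4.1703e-5)
(-15821 - 177*(-35)) + a = (-15821 - 177*(-35)) + 1/23979 = (-15821 + 6195) + 1/23979 = -9626 + 1/23979 = -230821853/23979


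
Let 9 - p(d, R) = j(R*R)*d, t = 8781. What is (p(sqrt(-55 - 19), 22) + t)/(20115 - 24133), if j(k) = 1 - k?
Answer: -4395/2009 - 69*I*sqrt(74)/574 ≈ -2.1877 - 1.0341*I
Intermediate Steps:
p(d, R) = 9 - d*(1 - R**2) (p(d, R) = 9 - (1 - R*R)*d = 9 - (1 - R**2)*d = 9 - d*(1 - R**2))
(p(sqrt(-55 - 19), 22) + t)/(20115 - 24133) = ((9 + sqrt(-55 - 19)*(-1 + 22**2)) + 8781)/(20115 - 24133) = ((9 + sqrt(-74)*(-1 + 484)) + 8781)/(-4018) = ((9 + (I*sqrt(74))*483) + 8781)*(-1/4018) = ((9 + 483*I*sqrt(74)) + 8781)*(-1/4018) = (8790 + 483*I*sqrt(74))*(-1/4018) = -4395/2009 - 69*I*sqrt(74)/574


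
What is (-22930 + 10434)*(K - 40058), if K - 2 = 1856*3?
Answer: 430962048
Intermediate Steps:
K = 5570 (K = 2 + 1856*3 = 2 + 5568 = 5570)
(-22930 + 10434)*(K - 40058) = (-22930 + 10434)*(5570 - 40058) = -12496*(-34488) = 430962048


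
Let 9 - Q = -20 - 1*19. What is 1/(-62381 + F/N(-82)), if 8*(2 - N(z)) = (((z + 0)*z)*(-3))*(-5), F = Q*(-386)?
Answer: -25211/1572650335 ≈ -1.6031e-5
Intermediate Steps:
Q = 48 (Q = 9 - (-20 - 1*19) = 9 - (-20 - 19) = 9 - 1*(-39) = 9 + 39 = 48)
F = -18528 (F = 48*(-386) = -18528)
N(z) = 2 - 15*z²/8 (N(z) = 2 - ((z + 0)*z)*(-3)*(-5)/8 = 2 - (z*z)*(-3)*(-5)/8 = 2 - z²*(-3)*(-5)/8 = 2 - (-3*z²)*(-5)/8 = 2 - 15*z²/8)
1/(-62381 + F/N(-82)) = 1/(-62381 - 18528/(2 - 15/8*(-82)²)) = 1/(-62381 - 18528/(2 - 15/8*6724)) = 1/(-62381 - 18528/(2 - 25215/2)) = 1/(-62381 - 18528/(-25211/2)) = 1/(-62381 - 18528*(-2/25211)) = 1/(-62381 + 37056/25211) = 1/(-1572650335/25211) = -25211/1572650335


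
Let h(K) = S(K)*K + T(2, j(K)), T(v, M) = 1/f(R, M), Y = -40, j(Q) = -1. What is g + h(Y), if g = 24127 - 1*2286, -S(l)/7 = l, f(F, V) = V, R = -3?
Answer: 10640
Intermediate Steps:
S(l) = -7*l
g = 21841 (g = 24127 - 2286 = 21841)
T(v, M) = 1/M
h(K) = -1 - 7*K² (h(K) = (-7*K)*K + 1/(-1) = -7*K² - 1 = -1 - 7*K²)
g + h(Y) = 21841 + (-1 - 7*(-40)²) = 21841 + (-1 - 7*1600) = 21841 + (-1 - 11200) = 21841 - 11201 = 10640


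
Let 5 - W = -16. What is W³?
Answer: 9261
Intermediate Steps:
W = 21 (W = 5 - 1*(-16) = 5 + 16 = 21)
W³ = 21³ = 9261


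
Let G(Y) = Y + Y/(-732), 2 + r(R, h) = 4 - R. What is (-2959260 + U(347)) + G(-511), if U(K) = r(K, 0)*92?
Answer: -2189785541/732 ≈ -2.9915e+6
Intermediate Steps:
r(R, h) = 2 - R (r(R, h) = -2 + (4 - R) = 2 - R)
U(K) = 184 - 92*K (U(K) = (2 - K)*92 = 184 - 92*K)
G(Y) = 731*Y/732 (G(Y) = Y + Y*(-1/732) = Y - Y/732 = 731*Y/732)
(-2959260 + U(347)) + G(-511) = (-2959260 + (184 - 92*347)) + (731/732)*(-511) = (-2959260 + (184 - 31924)) - 373541/732 = (-2959260 - 31740) - 373541/732 = -2991000 - 373541/732 = -2189785541/732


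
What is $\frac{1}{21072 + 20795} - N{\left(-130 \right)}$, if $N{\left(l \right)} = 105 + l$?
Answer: $\frac{1046676}{41867} \approx 25.0$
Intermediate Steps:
$\frac{1}{21072 + 20795} - N{\left(-130 \right)} = \frac{1}{21072 + 20795} - \left(105 - 130\right) = \frac{1}{41867} - -25 = \frac{1}{41867} + 25 = \frac{1046676}{41867}$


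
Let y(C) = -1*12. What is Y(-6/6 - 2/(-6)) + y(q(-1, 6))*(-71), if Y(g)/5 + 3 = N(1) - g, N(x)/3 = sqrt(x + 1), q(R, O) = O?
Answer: 2521/3 + 15*sqrt(2) ≈ 861.55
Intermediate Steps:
y(C) = -12
N(x) = 3*sqrt(1 + x) (N(x) = 3*sqrt(x + 1) = 3*sqrt(1 + x))
Y(g) = -15 - 5*g + 15*sqrt(2) (Y(g) = -15 + 5*(3*sqrt(1 + 1) - g) = -15 + 5*(3*sqrt(2) - g) = -15 + 5*(-g + 3*sqrt(2)) = -15 + (-5*g + 15*sqrt(2)) = -15 - 5*g + 15*sqrt(2))
Y(-6/6 - 2/(-6)) + y(q(-1, 6))*(-71) = (-15 - 5*(-6/6 - 2/(-6)) + 15*sqrt(2)) - 12*(-71) = (-15 - 5*(-6*1/6 - 2*(-1/6)) + 15*sqrt(2)) + 852 = (-15 - 5*(-1 + 1/3) + 15*sqrt(2)) + 852 = (-15 - 5*(-2/3) + 15*sqrt(2)) + 852 = (-15 + 10/3 + 15*sqrt(2)) + 852 = (-35/3 + 15*sqrt(2)) + 852 = 2521/3 + 15*sqrt(2)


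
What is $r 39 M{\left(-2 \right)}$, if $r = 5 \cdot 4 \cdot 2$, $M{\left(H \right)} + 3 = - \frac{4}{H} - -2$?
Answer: $1560$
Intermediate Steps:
$M{\left(H \right)} = -1 - \frac{4}{H}$ ($M{\left(H \right)} = -3 - \left(-2 + \frac{4}{H}\right) = -3 + \left(- \frac{4}{H} + 2\right) = -3 + \left(2 - \frac{4}{H}\right) = -1 - \frac{4}{H}$)
$r = 40$ ($r = 20 \cdot 2 = 40$)
$r 39 M{\left(-2 \right)} = 40 \cdot 39 \frac{-4 - -2}{-2} = 1560 \left(- \frac{-4 + 2}{2}\right) = 1560 \left(\left(- \frac{1}{2}\right) \left(-2\right)\right) = 1560 \cdot 1 = 1560$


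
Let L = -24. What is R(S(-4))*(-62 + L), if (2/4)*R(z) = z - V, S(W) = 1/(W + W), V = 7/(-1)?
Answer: -2365/2 ≈ -1182.5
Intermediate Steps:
V = -7 (V = 7*(-1) = -7)
S(W) = 1/(2*W)
R(z) = 14 + 2*z (R(z) = 2*(z - 1*(-7)) = 2*(z + 7) = 2*(7 + z) = 14 + 2*z)
R(S(-4))*(-62 + L) = (14 + 2*((½)/(-4)))*(-62 - 24) = (14 + 2*((½)*(-¼)))*(-86) = (14 + 2*(-⅛))*(-86) = (14 - ¼)*(-86) = (55/4)*(-86) = -2365/2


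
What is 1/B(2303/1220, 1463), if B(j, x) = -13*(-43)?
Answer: 1/559 ≈ 0.0017889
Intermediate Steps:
B(j, x) = 559
1/B(2303/1220, 1463) = 1/559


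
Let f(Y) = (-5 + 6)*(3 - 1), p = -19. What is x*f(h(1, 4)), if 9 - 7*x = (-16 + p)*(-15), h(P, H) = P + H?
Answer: -1032/7 ≈ -147.43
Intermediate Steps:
h(P, H) = H + P
f(Y) = 2 (f(Y) = 1*2 = 2)
x = -516/7 (x = 9/7 - (-16 - 19)*(-15)/7 = 9/7 - (-5)*(-15) = 9/7 - ⅐*525 = 9/7 - 75 = -516/7 ≈ -73.714)
x*f(h(1, 4)) = -516/7*2 = -1032/7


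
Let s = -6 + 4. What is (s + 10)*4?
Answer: 32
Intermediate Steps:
s = -2
(s + 10)*4 = (-2 + 10)*4 = 8*4 = 32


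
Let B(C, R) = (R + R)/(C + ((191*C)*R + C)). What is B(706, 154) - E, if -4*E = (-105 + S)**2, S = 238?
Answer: 11479992993/2595962 ≈ 4422.3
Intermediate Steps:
E = -17689/4 (E = -(-105 + 238)**2/4 = -1/4*133**2 = -1/4*17689 = -17689/4 ≈ -4422.3)
B(C, R) = 2*R/(2*C + 191*C*R) (B(C, R) = (2*R)/(C + (191*C*R + C)) = (2*R)/(C + (C + 191*C*R)) = (2*R)/(2*C + 191*C*R) = 2*R/(2*C + 191*C*R))
B(706, 154) - E = 2*154/(706*(2 + 191*154)) - 1*(-17689/4) = 2*154*(1/706)/(2 + 29414) + 17689/4 = 2*154*(1/706)/29416 + 17689/4 = 2*154*(1/706)*(1/29416) + 17689/4 = 77/5191924 + 17689/4 = 11479992993/2595962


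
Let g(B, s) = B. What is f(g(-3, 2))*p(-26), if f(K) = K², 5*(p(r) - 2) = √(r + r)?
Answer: 18 + 18*I*√13/5 ≈ 18.0 + 12.98*I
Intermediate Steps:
p(r) = 2 + √2*√r/5 (p(r) = 2 + √(r + r)/5 = 2 + √(2*r)/5 = 2 + (√2*√r)/5 = 2 + √2*√r/5)
f(g(-3, 2))*p(-26) = (-3)²*(2 + √2*√(-26)/5) = 9*(2 + √2*(I*√26)/5) = 9*(2 + 2*I*√13/5) = 18 + 18*I*√13/5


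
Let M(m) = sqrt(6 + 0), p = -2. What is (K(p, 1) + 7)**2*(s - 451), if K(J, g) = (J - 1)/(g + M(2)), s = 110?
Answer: -510818/25 + 77748*sqrt(6)/25 ≈ -12815.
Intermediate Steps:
M(m) = sqrt(6)
K(J, g) = (-1 + J)/(g + sqrt(6)) (K(J, g) = (J - 1)/(g + sqrt(6)) = (-1 + J)/(g + sqrt(6)))
(K(p, 1) + 7)**2*(s - 451) = ((-1 - 2)/(1 + sqrt(6)) + 7)**2*(110 - 451) = (-3/(1 + sqrt(6)) + 7)**2*(-341) = (7 - 3/(1 + sqrt(6)))**2*(-341) = -341*(7 - 3/(1 + sqrt(6)))**2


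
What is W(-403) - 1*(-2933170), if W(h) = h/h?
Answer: 2933171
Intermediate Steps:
W(h) = 1
W(-403) - 1*(-2933170) = 1 - 1*(-2933170) = 1 + 2933170 = 2933171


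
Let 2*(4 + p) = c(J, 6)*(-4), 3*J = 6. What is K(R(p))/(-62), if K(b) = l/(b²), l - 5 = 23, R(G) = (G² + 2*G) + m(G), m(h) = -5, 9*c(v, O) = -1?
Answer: -91854/598951 ≈ -0.15336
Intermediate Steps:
J = 2 (J = (⅓)*6 = 2)
c(v, O) = -⅑ (c(v, O) = (⅑)*(-1) = -⅑)
p = -34/9 (p = -4 + (-⅑*(-4))/2 = -4 + (½)*(4/9) = -4 + 2/9 = -34/9 ≈ -3.7778)
R(G) = -5 + G² + 2*G (R(G) = (G² + 2*G) - 5 = -5 + G² + 2*G)
l = 28 (l = 5 + 23 = 28)
K(b) = 28/b² (K(b) = 28/(b²) = 28/b²)
K(R(p))/(-62) = (28/(-5 + (-34/9)² + 2*(-34/9))²)/(-62) = (28/(-5 + 1156/81 - 68/9)²)*(-1/62) = (28/(139/81)²)*(-1/62) = (28*(6561/19321))*(-1/62) = (183708/19321)*(-1/62) = -91854/598951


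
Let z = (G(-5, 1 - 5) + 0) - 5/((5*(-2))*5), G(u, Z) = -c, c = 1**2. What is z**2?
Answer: 81/100 ≈ 0.81000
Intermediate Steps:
c = 1
G(u, Z) = -1 (G(u, Z) = -1*1 = -1)
z = -9/10 (z = (-1 + 0) - 5/((5*(-2))*5) = -1 - 5/((-10*5)) = -1 - 5/(-50) = -1 - 5*(-1/50) = -1 + 1/10 = -9/10 ≈ -0.90000)
z**2 = (-9/10)**2 = 81/100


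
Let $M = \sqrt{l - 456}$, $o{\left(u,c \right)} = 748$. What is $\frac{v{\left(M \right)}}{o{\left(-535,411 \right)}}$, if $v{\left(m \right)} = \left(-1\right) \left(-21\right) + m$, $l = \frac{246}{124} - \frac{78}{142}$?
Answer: $\frac{21}{748} + \frac{3 i \sqrt{978709866}}{3292696} \approx 0.028075 + 0.028503 i$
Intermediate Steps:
$l = \frac{6315}{4402}$ ($l = 246 \cdot \frac{1}{124} - \frac{39}{71} = \frac{123}{62} - \frac{39}{71} = \frac{6315}{4402} \approx 1.4346$)
$M = \frac{3 i \sqrt{978709866}}{4402}$ ($M = \sqrt{\frac{6315}{4402} - 456} = \sqrt{- \frac{2000997}{4402}} = \frac{3 i \sqrt{978709866}}{4402} \approx 21.321 i$)
$v{\left(m \right)} = 21 + m$
$\frac{v{\left(M \right)}}{o{\left(-535,411 \right)}} = \frac{21 + \frac{3 i \sqrt{978709866}}{4402}}{748} = \left(21 + \frac{3 i \sqrt{978709866}}{4402}\right) \frac{1}{748} = \frac{21}{748} + \frac{3 i \sqrt{978709866}}{3292696}$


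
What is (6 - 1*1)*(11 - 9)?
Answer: 10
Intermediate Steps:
(6 - 1*1)*(11 - 9) = (6 - 1)*2 = 5*2 = 10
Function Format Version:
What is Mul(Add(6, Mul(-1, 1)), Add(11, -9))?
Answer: 10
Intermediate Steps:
Mul(Add(6, Mul(-1, 1)), Add(11, -9)) = Mul(Add(6, -1), 2) = Mul(5, 2) = 10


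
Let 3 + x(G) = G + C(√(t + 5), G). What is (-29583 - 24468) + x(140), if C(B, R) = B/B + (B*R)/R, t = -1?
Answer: -53911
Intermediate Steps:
C(B, R) = 1 + B
x(G) = G (x(G) = -3 + (G + (1 + √(-1 + 5))) = -3 + (G + (1 + √4)) = -3 + (G + (1 + 2)) = -3 + (G + 3) = -3 + (3 + G) = G)
(-29583 - 24468) + x(140) = (-29583 - 24468) + 140 = -54051 + 140 = -53911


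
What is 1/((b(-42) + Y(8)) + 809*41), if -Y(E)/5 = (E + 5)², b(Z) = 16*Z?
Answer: 1/31652 ≈ 3.1594e-5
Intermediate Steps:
Y(E) = -5*(5 + E)² (Y(E) = -5*(E + 5)² = -5*(5 + E)²)
1/((b(-42) + Y(8)) + 809*41) = 1/((16*(-42) - 5*(5 + 8)²) + 809*41) = 1/((-672 - 5*13²) + 33169) = 1/((-672 - 5*169) + 33169) = 1/((-672 - 845) + 33169) = 1/(-1517 + 33169) = 1/31652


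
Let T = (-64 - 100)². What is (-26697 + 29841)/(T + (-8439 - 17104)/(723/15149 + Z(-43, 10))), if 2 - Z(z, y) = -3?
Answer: 34345056/238533203 ≈ 0.14398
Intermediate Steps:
Z(z, y) = 5 (Z(z, y) = 2 - 1*(-3) = 2 + 3 = 5)
T = 26896 (T = (-164)² = 26896)
(-26697 + 29841)/(T + (-8439 - 17104)/(723/15149 + Z(-43, 10))) = (-26697 + 29841)/(26896 + (-8439 - 17104)/(723/15149 + 5)) = 3144/(26896 - 25543/(723*(1/15149) + 5)) = 3144/(26896 - 25543/(723/15149 + 5)) = 3144/(26896 - 25543/76468/15149) = 3144/(26896 - 25543*15149/76468) = 3144/(26896 - 55278701/10924) = 3144/(238533203/10924) = 3144*(10924/238533203) = 34345056/238533203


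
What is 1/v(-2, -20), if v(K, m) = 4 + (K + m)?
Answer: -1/18 ≈ -0.055556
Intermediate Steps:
v(K, m) = 4 + K + m
1/v(-2, -20) = 1/(4 - 2 - 20) = 1/(-18) = -1/18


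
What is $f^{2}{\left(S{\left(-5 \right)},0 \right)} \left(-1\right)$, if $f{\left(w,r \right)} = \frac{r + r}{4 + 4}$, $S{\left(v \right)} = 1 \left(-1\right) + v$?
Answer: $0$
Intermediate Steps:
$S{\left(v \right)} = -1 + v$
$f{\left(w,r \right)} = \frac{r}{4}$ ($f{\left(w,r \right)} = \frac{2 r}{8} = 2 r \frac{1}{8} = \frac{r}{4}$)
$f^{2}{\left(S{\left(-5 \right)},0 \right)} \left(-1\right) = \left(\frac{1}{4} \cdot 0\right)^{2} \left(-1\right) = 0^{2} \left(-1\right) = 0 \left(-1\right) = 0$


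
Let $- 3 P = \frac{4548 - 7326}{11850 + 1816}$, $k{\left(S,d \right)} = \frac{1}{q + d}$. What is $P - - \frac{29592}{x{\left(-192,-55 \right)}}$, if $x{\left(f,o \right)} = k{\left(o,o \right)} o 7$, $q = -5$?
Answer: $\frac{2426461283}{526141} \approx 4611.8$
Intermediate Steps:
$k{\left(S,d \right)} = \frac{1}{-5 + d}$
$x{\left(f,o \right)} = \frac{7 o}{-5 + o}$ ($x{\left(f,o \right)} = \frac{o}{-5 + o} 7 = \frac{7 o}{-5 + o}$)
$P = \frac{463}{6833}$ ($P = - \frac{\left(4548 - 7326\right) \frac{1}{11850 + 1816}}{3} = - \frac{\left(-2778\right) \frac{1}{13666}}{3} = \left(- \frac{1}{3}\right) \left(- \frac{1389}{6833}\right) = \frac{463}{6833} \approx 0.067759$)
$P - - \frac{29592}{x{\left(-192,-55 \right)}} = \frac{463}{6833} - - \frac{29592}{7 \left(-55\right) \frac{1}{-5 - 55}} = \frac{463}{6833} - - \frac{29592}{7 \left(-55\right) \frac{1}{-60}} = \frac{463}{6833} - - \frac{29592}{7 \left(-55\right) \left(- \frac{1}{60}\right)} = \frac{463}{6833} - - \frac{29592}{\frac{77}{12}} = \frac{463}{6833} - \left(-29592\right) \frac{12}{77} = \frac{463}{6833} - - \frac{355104}{77} = \frac{463}{6833} + \frac{355104}{77} = \frac{2426461283}{526141}$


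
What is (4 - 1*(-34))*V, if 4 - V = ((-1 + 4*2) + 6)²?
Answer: -6270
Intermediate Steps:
V = -165 (V = 4 - ((-1 + 4*2) + 6)² = 4 - ((-1 + 8) + 6)² = 4 - (7 + 6)² = 4 - 1*13² = 4 - 1*169 = 4 - 169 = -165)
(4 - 1*(-34))*V = (4 - 1*(-34))*(-165) = (4 + 34)*(-165) = 38*(-165) = -6270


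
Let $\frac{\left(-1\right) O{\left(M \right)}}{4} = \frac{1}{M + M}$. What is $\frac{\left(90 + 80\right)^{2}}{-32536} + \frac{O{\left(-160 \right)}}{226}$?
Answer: $- \frac{65309933}{73531360} \approx -0.88819$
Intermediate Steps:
$O{\left(M \right)} = - \frac{2}{M}$ ($O{\left(M \right)} = - \frac{4}{M + M} = - \frac{4}{2 M} = - 4 \frac{1}{2 M} = - \frac{2}{M}$)
$\frac{\left(90 + 80\right)^{2}}{-32536} + \frac{O{\left(-160 \right)}}{226} = \frac{\left(90 + 80\right)^{2}}{-32536} + \frac{\left(-2\right) \frac{1}{-160}}{226} = 170^{2} \left(- \frac{1}{32536}\right) + \left(-2\right) \left(- \frac{1}{160}\right) \frac{1}{226} = 28900 \left(- \frac{1}{32536}\right) + \frac{1}{80} \cdot \frac{1}{226} = - \frac{7225}{8134} + \frac{1}{18080} = - \frac{65309933}{73531360}$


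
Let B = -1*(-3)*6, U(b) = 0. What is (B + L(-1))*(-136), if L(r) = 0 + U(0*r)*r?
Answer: -2448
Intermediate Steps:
L(r) = 0 (L(r) = 0 + 0*r = 0 + 0 = 0)
B = 18 (B = -(-3)*6 = -1*(-18) = 18)
(B + L(-1))*(-136) = (18 + 0)*(-136) = 18*(-136) = -2448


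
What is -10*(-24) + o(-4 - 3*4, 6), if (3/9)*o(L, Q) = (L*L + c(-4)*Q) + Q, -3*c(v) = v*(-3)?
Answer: 954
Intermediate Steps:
c(v) = v (c(v) = -v*(-3)/3 = -(-1)*v = v)
o(L, Q) = -9*Q + 3*L² (o(L, Q) = 3*((L*L - 4*Q) + Q) = 3*((L² - 4*Q) + Q) = 3*(L² - 3*Q) = -9*Q + 3*L²)
-10*(-24) + o(-4 - 3*4, 6) = -10*(-24) + (-9*6 + 3*(-4 - 3*4)²) = 240 + (-54 + 3*(-4 - 12)²) = 240 + (-54 + 3*(-16)²) = 240 + (-54 + 3*256) = 240 + (-54 + 768) = 240 + 714 = 954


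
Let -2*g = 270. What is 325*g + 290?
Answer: -43585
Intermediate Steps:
g = -135 (g = -1/2*270 = -135)
325*g + 290 = 325*(-135) + 290 = -43875 + 290 = -43585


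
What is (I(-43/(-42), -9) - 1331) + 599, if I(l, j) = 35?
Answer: -697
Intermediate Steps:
(I(-43/(-42), -9) - 1331) + 599 = (35 - 1331) + 599 = -1296 + 599 = -697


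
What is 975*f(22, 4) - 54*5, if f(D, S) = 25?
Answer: 24105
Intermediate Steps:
975*f(22, 4) - 54*5 = 975*25 - 54*5 = 24375 - 270 = 24105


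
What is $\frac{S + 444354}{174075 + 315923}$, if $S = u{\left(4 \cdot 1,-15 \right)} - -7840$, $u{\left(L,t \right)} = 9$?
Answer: $\frac{452203}{489998} \approx 0.92287$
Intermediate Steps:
$S = 7849$ ($S = 9 - -7840 = 9 + 7840 = 7849$)
$\frac{S + 444354}{174075 + 315923} = \frac{7849 + 444354}{174075 + 315923} = \frac{452203}{489998}$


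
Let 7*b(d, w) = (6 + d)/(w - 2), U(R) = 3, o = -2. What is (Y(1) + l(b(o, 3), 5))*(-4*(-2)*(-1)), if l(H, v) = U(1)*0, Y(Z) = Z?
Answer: -8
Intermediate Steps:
b(d, w) = (6 + d)/(7*(-2 + w)) (b(d, w) = ((6 + d)/(w - 2))/7 = ((6 + d)/(-2 + w))/7 = (6 + d)/(7*(-2 + w)))
l(H, v) = 0 (l(H, v) = 3*0 = 0)
(Y(1) + l(b(o, 3), 5))*(-4*(-2)*(-1)) = (1 + 0)*(-4*(-2)*(-1)) = 1*(8*(-1)) = 1*(-8) = -8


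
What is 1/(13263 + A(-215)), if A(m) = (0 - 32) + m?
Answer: 1/13016 ≈ 7.6829e-5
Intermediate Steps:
A(m) = -32 + m
1/(13263 + A(-215)) = 1/(13263 + (-32 - 215)) = 1/(13263 - 247) = 1/13016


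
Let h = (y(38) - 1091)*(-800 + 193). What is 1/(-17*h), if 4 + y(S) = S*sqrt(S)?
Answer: -1095/11806514807 - 38*sqrt(38)/11806514807 ≈ -1.1259e-7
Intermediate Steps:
y(S) = -4 + S**(3/2) (y(S) = -4 + S*sqrt(S) = -4 + S**(3/2))
h = 664665 - 23066*sqrt(38) (h = ((-4 + 38**(3/2)) - 1091)*(-800 + 193) = ((-4 + 38*sqrt(38)) - 1091)*(-607) = (-1095 + 38*sqrt(38))*(-607) = 664665 - 23066*sqrt(38) ≈ 5.2248e+5)
1/(-17*h) = 1/(-17*(664665 - 23066*sqrt(38))) = 1/(-11299305 + 392122*sqrt(38))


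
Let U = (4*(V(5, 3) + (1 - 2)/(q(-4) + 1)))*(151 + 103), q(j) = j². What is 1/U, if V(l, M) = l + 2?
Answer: 17/119888 ≈ 0.00014180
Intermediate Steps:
V(l, M) = 2 + l
U = 119888/17 (U = (4*((2 + 5) + (1 - 2)/((-4)² + 1)))*(151 + 103) = (4*(7 - 1/(16 + 1)))*254 = (4*(7 - 1/17))*254 = (4*(118/17))*254 = (472/17)*254 = 119888/17 ≈ 7052.2)
1/U = 1/(119888/17) = 17/119888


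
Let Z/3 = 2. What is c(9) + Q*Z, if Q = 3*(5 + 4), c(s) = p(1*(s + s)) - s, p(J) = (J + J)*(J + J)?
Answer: 1449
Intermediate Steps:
Z = 6 (Z = 3*2 = 6)
p(J) = 4*J² (p(J) = (2*J)*(2*J) = 4*J²)
c(s) = -s + 16*s² (c(s) = 4*(1*(s + s))² - s = 4*(1*(2*s))² - s = 4*(2*s)² - s = 4*(4*s²) - s = 16*s² - s = -s + 16*s²)
Q = 27 (Q = 3*9 = 27)
c(9) + Q*Z = 9*(-1 + 16*9) + 27*6 = 9*(-1 + 144) + 162 = 9*143 + 162 = 1287 + 162 = 1449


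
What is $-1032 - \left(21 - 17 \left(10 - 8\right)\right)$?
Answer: $-1019$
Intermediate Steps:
$-1032 - \left(21 - 17 \left(10 - 8\right)\right) = -1032 - \left(21 - 34\right) = -1032 - -13 = -1032 + 13 = -1019$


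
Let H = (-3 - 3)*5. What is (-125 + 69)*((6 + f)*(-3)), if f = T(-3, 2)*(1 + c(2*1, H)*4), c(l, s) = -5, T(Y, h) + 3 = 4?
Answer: -2184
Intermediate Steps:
T(Y, h) = 1 (T(Y, h) = -3 + 4 = 1)
H = -30 (H = -6*5 = -30)
f = -19 (f = 1*(1 - 5*4) = 1*(1 - 20) = 1*(-19) = -19)
(-125 + 69)*((6 + f)*(-3)) = (-125 + 69)*((6 - 19)*(-3)) = -(-728)*(-3) = -56*39 = -2184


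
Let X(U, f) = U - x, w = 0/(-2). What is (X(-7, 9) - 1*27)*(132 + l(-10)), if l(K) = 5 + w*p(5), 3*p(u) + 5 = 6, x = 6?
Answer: -5480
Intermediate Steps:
p(u) = ⅓ (p(u) = -5/3 + (⅓)*6 = -5/3 + 2 = ⅓)
w = 0 (w = 0*(-½) = 0)
X(U, f) = -6 + U (X(U, f) = U - 1*6 = U - 6 = -6 + U)
l(K) = 5 (l(K) = 5 + 0*(⅓) = 5 + 0 = 5)
(X(-7, 9) - 1*27)*(132 + l(-10)) = ((-6 - 7) - 1*27)*(132 + 5) = (-13 - 27)*137 = -40*137 = -5480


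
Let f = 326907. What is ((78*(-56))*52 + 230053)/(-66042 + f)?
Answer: 2917/260865 ≈ 0.011182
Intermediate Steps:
((78*(-56))*52 + 230053)/(-66042 + f) = ((78*(-56))*52 + 230053)/(-66042 + 326907) = (-4368*52 + 230053)/260865 = (-227136 + 230053)*(1/260865) = 2917*(1/260865) = 2917/260865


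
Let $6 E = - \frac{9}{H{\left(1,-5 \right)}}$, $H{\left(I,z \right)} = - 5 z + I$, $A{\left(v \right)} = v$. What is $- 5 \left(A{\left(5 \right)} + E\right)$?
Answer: $- \frac{1285}{52} \approx -24.712$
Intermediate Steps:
$H{\left(I,z \right)} = I - 5 z$
$E = - \frac{3}{52}$ ($E = \frac{\left(-9\right) \frac{1}{1 - -25}}{6} = \frac{\left(-9\right) \frac{1}{1 + 25}}{6} = \frac{\left(-9\right) \frac{1}{26}}{6} = \frac{1}{6} \left(- \frac{9}{26}\right) = - \frac{3}{52} \approx -0.057692$)
$- 5 \left(A{\left(5 \right)} + E\right) = - 5 \left(5 - \frac{3}{52}\right) = \left(-5\right) \frac{257}{52} = - \frac{1285}{52}$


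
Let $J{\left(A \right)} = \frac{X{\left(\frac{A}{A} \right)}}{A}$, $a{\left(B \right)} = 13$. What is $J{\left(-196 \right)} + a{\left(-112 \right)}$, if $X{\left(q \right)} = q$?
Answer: $\frac{2547}{196} \approx 12.995$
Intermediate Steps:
$J{\left(A \right)} = \frac{1}{A}$ ($J{\left(A \right)} = \frac{A \frac{1}{A}}{A} = 1 \frac{1}{A} = \frac{1}{A}$)
$J{\left(-196 \right)} + a{\left(-112 \right)} = \frac{1}{-196} + 13 = - \frac{1}{196} + 13 = \frac{2547}{196}$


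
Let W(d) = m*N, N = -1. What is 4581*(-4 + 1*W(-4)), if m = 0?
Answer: -18324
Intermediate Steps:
W(d) = 0 (W(d) = 0*(-1) = 0)
4581*(-4 + 1*W(-4)) = 4581*(-4 + 1*0) = 4581*(-4 + 0) = 4581*(-4) = -18324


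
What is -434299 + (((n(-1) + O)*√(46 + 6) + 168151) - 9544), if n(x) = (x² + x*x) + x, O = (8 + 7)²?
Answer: -275692 + 452*√13 ≈ -2.7406e+5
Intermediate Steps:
O = 225 (O = 15² = 225)
n(x) = x + 2*x² (n(x) = (x² + x²) + x = 2*x² + x = x + 2*x²)
-434299 + (((n(-1) + O)*√(46 + 6) + 168151) - 9544) = -434299 + (((-(1 + 2*(-1)) + 225)*√(46 + 6) + 168151) - 9544) = -434299 + (((-(1 - 2) + 225)*√52 + 168151) - 9544) = -434299 + (((-1*(-1) + 225)*(2*√13) + 168151) - 9544) = -434299 + (((1 + 225)*(2*√13) + 168151) - 9544) = -434299 + ((226*(2*√13) + 168151) - 9544) = -434299 + ((452*√13 + 168151) - 9544) = -434299 + ((168151 + 452*√13) - 9544) = -434299 + (158607 + 452*√13) = -275692 + 452*√13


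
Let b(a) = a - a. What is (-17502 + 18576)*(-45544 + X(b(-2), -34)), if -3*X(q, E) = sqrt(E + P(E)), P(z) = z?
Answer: -48914256 - 716*I*sqrt(17) ≈ -4.8914e+7 - 2952.1*I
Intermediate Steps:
b(a) = 0
X(q, E) = -sqrt(2)*sqrt(E)/3 (X(q, E) = -sqrt(E + E)/3 = -sqrt(2)*sqrt(E)/3)
(-17502 + 18576)*(-45544 + X(b(-2), -34)) = (-17502 + 18576)*(-45544 - sqrt(2)*sqrt(-34)/3) = 1074*(-45544 - sqrt(2)*I*sqrt(34)/3) = 1074*(-45544 - 2*I*sqrt(17)/3) = -48914256 - 716*I*sqrt(17)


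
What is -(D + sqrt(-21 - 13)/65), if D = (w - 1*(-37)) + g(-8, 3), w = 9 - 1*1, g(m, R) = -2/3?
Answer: -133/3 - I*sqrt(34)/65 ≈ -44.333 - 0.089707*I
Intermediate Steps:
g(m, R) = -2/3 (g(m, R) = -2*1/3 = -2/3)
w = 8 (w = 9 - 1 = 8)
D = 133/3 (D = (8 - 1*(-37)) - 2/3 = (8 + 37) - 2/3 = 45 - 2/3 = 133/3 ≈ 44.333)
-(D + sqrt(-21 - 13)/65) = -(133/3 + sqrt(-21 - 13)/65) = -(133/3 + sqrt(-34)*(1/65)) = -(133/3 + (I*sqrt(34))*(1/65)) = -(133/3 + I*sqrt(34)/65) = -133/3 - I*sqrt(34)/65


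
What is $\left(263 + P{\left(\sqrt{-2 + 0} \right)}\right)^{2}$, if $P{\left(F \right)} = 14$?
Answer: $76729$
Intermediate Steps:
$\left(263 + P{\left(\sqrt{-2 + 0} \right)}\right)^{2} = \left(263 + 14\right)^{2} = 277^{2} = 76729$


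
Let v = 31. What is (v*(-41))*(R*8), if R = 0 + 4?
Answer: -40672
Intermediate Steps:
R = 4
(v*(-41))*(R*8) = (31*(-41))*(4*8) = -1271*32 = -40672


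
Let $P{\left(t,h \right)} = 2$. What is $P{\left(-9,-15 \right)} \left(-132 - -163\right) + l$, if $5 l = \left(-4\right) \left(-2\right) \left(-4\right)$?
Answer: $\frac{278}{5} \approx 55.6$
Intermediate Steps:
$l = - \frac{32}{5}$ ($l = \frac{\left(-4\right) \left(-2\right) \left(-4\right)}{5} = \frac{8 \left(-4\right)}{5} = \frac{1}{5} \left(-32\right) = - \frac{32}{5} \approx -6.4$)
$P{\left(-9,-15 \right)} \left(-132 - -163\right) + l = 2 \left(-132 - -163\right) - \frac{32}{5} = 2 \left(-132 + 163\right) - \frac{32}{5} = 2 \cdot 31 - \frac{32}{5} = 62 - \frac{32}{5} = \frac{278}{5}$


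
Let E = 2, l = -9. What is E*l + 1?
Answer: -17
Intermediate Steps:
E*l + 1 = 2*(-9) + 1 = -18 + 1 = -17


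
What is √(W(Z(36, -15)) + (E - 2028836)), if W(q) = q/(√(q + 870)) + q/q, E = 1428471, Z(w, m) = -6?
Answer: √(-21613104 - 3*√6)/6 ≈ 774.83*I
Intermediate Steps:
W(q) = 1 + q/√(870 + q) (W(q) = q/(√(870 + q)) + 1 = q/√(870 + q) + 1 = 1 + q/√(870 + q))
√(W(Z(36, -15)) + (E - 2028836)) = √((1 - 6/√(870 - 6)) + (1428471 - 2028836)) = √((1 - √6/12) - 600365) = √(-600364 - √6/12)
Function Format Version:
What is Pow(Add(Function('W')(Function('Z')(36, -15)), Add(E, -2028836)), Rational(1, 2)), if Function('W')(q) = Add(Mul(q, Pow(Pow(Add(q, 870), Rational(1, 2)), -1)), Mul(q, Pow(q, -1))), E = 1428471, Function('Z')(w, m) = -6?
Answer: Mul(Rational(1, 6), Pow(Add(-21613104, Mul(-3, Pow(6, Rational(1, 2)))), Rational(1, 2))) ≈ Mul(774.83, I)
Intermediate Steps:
Function('W')(q) = Add(1, Mul(q, Pow(Add(870, q), Rational(-1, 2)))) (Function('W')(q) = Add(Mul(q, Pow(Pow(Add(870, q), Rational(1, 2)), -1)), 1) = Add(Mul(q, Pow(Add(870, q), Rational(-1, 2))), 1) = Add(1, Mul(q, Pow(Add(870, q), Rational(-1, 2)))))
Pow(Add(Function('W')(Function('Z')(36, -15)), Add(E, -2028836)), Rational(1, 2)) = Pow(Add(Add(1, Mul(-6, Pow(Add(870, -6), Rational(-1, 2)))), Add(1428471, -2028836)), Rational(1, 2)) = Pow(Add(Add(1, Mul(-6, Pow(864, Rational(-1, 2)))), -600365), Rational(1, 2)) = Pow(Add(Add(1, Mul(-6, Mul(Rational(1, 72), Pow(6, Rational(1, 2))))), -600365), Rational(1, 2)) = Pow(Add(Add(1, Mul(Rational(-1, 12), Pow(6, Rational(1, 2)))), -600365), Rational(1, 2)) = Pow(Add(-600364, Mul(Rational(-1, 12), Pow(6, Rational(1, 2)))), Rational(1, 2))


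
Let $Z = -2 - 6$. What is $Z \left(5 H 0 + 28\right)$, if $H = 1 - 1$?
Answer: $-224$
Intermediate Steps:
$H = 0$ ($H = 1 - 1 = 0$)
$Z = -8$ ($Z = -2 - 6 = -8$)
$Z \left(5 H 0 + 28\right) = - 8 \left(5 \cdot 0 \cdot 0 + 28\right) = - 8 \left(0 \cdot 0 + 28\right) = - 8 \left(0 + 28\right) = \left(-8\right) 28 = -224$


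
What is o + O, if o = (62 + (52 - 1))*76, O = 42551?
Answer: 51139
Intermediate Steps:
o = 8588 (o = (62 + 51)*76 = 113*76 = 8588)
o + O = 8588 + 42551 = 51139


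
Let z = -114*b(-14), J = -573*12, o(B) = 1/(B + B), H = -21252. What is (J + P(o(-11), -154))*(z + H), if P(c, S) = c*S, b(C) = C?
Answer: 135017064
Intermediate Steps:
o(B) = 1/(2*B)
J = -6876
P(c, S) = S*c
z = 1596 (z = -114*(-14) = 1596)
(J + P(o(-11), -154))*(z + H) = (-6876 - 77/(-11))*(1596 - 21252) = (-6876 - 77*(-1)/11)*(-19656) = (-6876 - 154*(-1/22))*(-19656) = (-6876 + 7)*(-19656) = -6869*(-19656) = 135017064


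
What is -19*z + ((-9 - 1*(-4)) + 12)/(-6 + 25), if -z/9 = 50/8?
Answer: 81253/76 ≈ 1069.1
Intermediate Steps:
z = -225/4 (z = -450/8 = -9*25/4 = -225/4 ≈ -56.250)
-19*z + ((-9 - 1*(-4)) + 12)/(-6 + 25) = -19*(-225/4) + ((-9 - 1*(-4)) + 12)/(-6 + 25) = 4275/4 + ((-9 + 4) + 12)/19 = 4275/4 + (-5 + 12)*(1/19) = 4275/4 + 7*(1/19) = 4275/4 + 7/19 = 81253/76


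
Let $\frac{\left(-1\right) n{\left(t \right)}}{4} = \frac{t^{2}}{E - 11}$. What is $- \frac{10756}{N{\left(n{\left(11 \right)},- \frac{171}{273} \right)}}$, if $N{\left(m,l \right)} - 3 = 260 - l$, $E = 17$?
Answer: $- \frac{489398}{11995} \approx -40.8$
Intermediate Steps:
$n{\left(t \right)} = - \frac{2 t^{2}}{3}$ ($n{\left(t \right)} = - 4 \frac{t^{2}}{17 - 11} = - 4 \frac{t^{2}}{6} = - \frac{2 t^{2}}{3}$)
$N{\left(m,l \right)} = 263 - l$ ($N{\left(m,l \right)} = 3 - \left(-260 + l\right) = 263 - l$)
$- \frac{10756}{N{\left(n{\left(11 \right)},- \frac{171}{273} \right)}} = - \frac{10756}{263 - - \frac{171}{273}} = - \frac{10756}{263 - \left(-171\right) \frac{1}{273}} = - \frac{10756}{263 - - \frac{57}{91}} = - \frac{10756}{263 + \frac{57}{91}} = - \frac{10756}{\frac{23990}{91}} = \left(-10756\right) \frac{91}{23990} = - \frac{489398}{11995}$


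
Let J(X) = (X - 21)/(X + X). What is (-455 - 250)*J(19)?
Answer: 705/19 ≈ 37.105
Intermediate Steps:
J(X) = (-21 + X)/(2*X) (J(X) = (-21 + X)/((2*X)) = (-21 + X)*(1/(2*X)) = (-21 + X)/(2*X))
(-455 - 250)*J(19) = (-455 - 250)*((1/2)*(-21 + 19)/19) = -705*(-2)/(2*19) = -705*(-1/19) = 705/19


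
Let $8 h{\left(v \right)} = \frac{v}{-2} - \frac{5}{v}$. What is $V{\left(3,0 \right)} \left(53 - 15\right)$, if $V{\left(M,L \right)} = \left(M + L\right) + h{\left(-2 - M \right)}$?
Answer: $\frac{1045}{8} \approx 130.63$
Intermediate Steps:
$h{\left(v \right)} = - \frac{5}{8 v} - \frac{v}{16}$ ($h{\left(v \right)} = \frac{\frac{v}{-2} - \frac{5}{v}}{8} = \frac{v \left(- \frac{1}{2}\right) - \frac{5}{v}}{8} = \frac{- \frac{v}{2} - \frac{5}{v}}{8} = \frac{- \frac{5}{v} - \frac{v}{2}}{8} = - \frac{5}{8 v} - \frac{v}{16}$)
$V{\left(M,L \right)} = L + M + \frac{-10 - \left(-2 - M\right)^{2}}{16 \left(-2 - M\right)}$ ($V{\left(M,L \right)} = \left(M + L\right) + \frac{-10 - \left(-2 - M\right)^{2}}{16 \left(-2 - M\right)} = \left(L + M\right) + \frac{-10 - \left(-2 - M\right)^{2}}{16 \left(-2 - M\right)} = L + M + \frac{-10 - \left(-2 - M\right)^{2}}{16 \left(-2 - M\right)}$)
$V{\left(3,0 \right)} \left(53 - 15\right) = \frac{10 + \left(2 + 3\right)^{2} + 16 \left(2 + 3\right) \left(0 + 3\right)}{16 \left(2 + 3\right)} \left(53 - 15\right) = \frac{10 + 5^{2} + 16 \cdot 5 \cdot 3}{16 \cdot 5} \cdot 38 = \frac{1}{16} \cdot \frac{1}{5} \left(10 + 25 + 240\right) 38 = \frac{1}{16} \cdot \frac{1}{5} \cdot 275 \cdot 38 = \frac{55}{16} \cdot 38 = \frac{1045}{8}$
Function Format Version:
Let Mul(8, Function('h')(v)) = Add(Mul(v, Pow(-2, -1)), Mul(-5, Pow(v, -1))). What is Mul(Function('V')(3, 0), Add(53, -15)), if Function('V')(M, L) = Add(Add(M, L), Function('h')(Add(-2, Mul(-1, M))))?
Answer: Rational(1045, 8) ≈ 130.63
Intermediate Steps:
Function('h')(v) = Add(Mul(Rational(-5, 8), Pow(v, -1)), Mul(Rational(-1, 16), v)) (Function('h')(v) = Mul(Rational(1, 8), Add(Mul(v, Pow(-2, -1)), Mul(-5, Pow(v, -1)))) = Mul(Rational(1, 8), Add(Mul(v, Rational(-1, 2)), Mul(-5, Pow(v, -1)))) = Mul(Rational(1, 8), Add(Mul(Rational(-1, 2), v), Mul(-5, Pow(v, -1)))) = Mul(Rational(1, 8), Add(Mul(-5, Pow(v, -1)), Mul(Rational(-1, 2), v))) = Add(Mul(Rational(-5, 8), Pow(v, -1)), Mul(Rational(-1, 16), v)))
Function('V')(M, L) = Add(L, M, Mul(Rational(1, 16), Pow(Add(-2, Mul(-1, M)), -1), Add(-10, Mul(-1, Pow(Add(-2, Mul(-1, M)), 2))))) (Function('V')(M, L) = Add(Add(M, L), Mul(Rational(1, 16), Pow(Add(-2, Mul(-1, M)), -1), Add(-10, Mul(-1, Pow(Add(-2, Mul(-1, M)), 2))))) = Add(Add(L, M), Mul(Rational(1, 16), Pow(Add(-2, Mul(-1, M)), -1), Add(-10, Mul(-1, Pow(Add(-2, Mul(-1, M)), 2))))) = Add(L, M, Mul(Rational(1, 16), Pow(Add(-2, Mul(-1, M)), -1), Add(-10, Mul(-1, Pow(Add(-2, Mul(-1, M)), 2))))))
Mul(Function('V')(3, 0), Add(53, -15)) = Mul(Mul(Rational(1, 16), Pow(Add(2, 3), -1), Add(10, Pow(Add(2, 3), 2), Mul(16, Add(2, 3), Add(0, 3)))), Add(53, -15)) = Mul(Mul(Rational(1, 16), Pow(5, -1), Add(10, Pow(5, 2), Mul(16, 5, 3))), 38) = Mul(Mul(Rational(1, 16), Rational(1, 5), Add(10, 25, 240)), 38) = Mul(Mul(Rational(1, 16), Rational(1, 5), 275), 38) = Mul(Rational(55, 16), 38) = Rational(1045, 8)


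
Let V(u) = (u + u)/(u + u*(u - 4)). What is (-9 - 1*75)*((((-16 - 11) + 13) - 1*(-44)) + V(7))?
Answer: -2562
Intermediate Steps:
V(u) = 2*u/(u + u*(-4 + u)) (V(u) = (2*u)/(u + u*(-4 + u)) = 2*u/(u + u*(-4 + u)))
(-9 - 1*75)*((((-16 - 11) + 13) - 1*(-44)) + V(7)) = (-9 - 1*75)*((((-16 - 11) + 13) - 1*(-44)) + 2/(-3 + 7)) = (-9 - 75)*(((-27 + 13) + 44) + 2/4) = -84*((-14 + 44) + 2*(1/4)) = -84*(30 + 1/2) = -84*61/2 = -2562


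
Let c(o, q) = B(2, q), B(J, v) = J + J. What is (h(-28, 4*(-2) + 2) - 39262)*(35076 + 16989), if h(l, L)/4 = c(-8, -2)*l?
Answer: -2067501150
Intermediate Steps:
B(J, v) = 2*J
c(o, q) = 4 (c(o, q) = 2*2 = 4)
h(l, L) = 16*l (h(l, L) = 4*(4*l) = 16*l)
(h(-28, 4*(-2) + 2) - 39262)*(35076 + 16989) = (16*(-28) - 39262)*(35076 + 16989) = (-448 - 39262)*52065 = -39710*52065 = -2067501150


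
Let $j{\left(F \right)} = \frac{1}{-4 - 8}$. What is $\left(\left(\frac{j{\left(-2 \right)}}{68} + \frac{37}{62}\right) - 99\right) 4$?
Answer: $- \frac{2489239}{6324} \approx -393.62$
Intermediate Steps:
$j{\left(F \right)} = - \frac{1}{12}$ ($j{\left(F \right)} = \frac{1}{-12} = - \frac{1}{12}$)
$\left(\left(\frac{j{\left(-2 \right)}}{68} + \frac{37}{62}\right) - 99\right) 4 = \left(\left(- \frac{1}{12 \cdot 68} + \frac{37}{62}\right) - 99\right) 4 = \left(\left(\left(- \frac{1}{12}\right) \frac{1}{68} + 37 \cdot \frac{1}{62}\right) - 99\right) 4 = \left(\left(- \frac{1}{816} + \frac{37}{62}\right) - 99\right) 4 = \left(\frac{15065}{25296} - 99\right) 4 = \left(- \frac{2489239}{25296}\right) 4 = - \frac{2489239}{6324}$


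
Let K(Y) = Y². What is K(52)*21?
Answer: 56784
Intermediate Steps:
K(52)*21 = 52²*21 = 2704*21 = 56784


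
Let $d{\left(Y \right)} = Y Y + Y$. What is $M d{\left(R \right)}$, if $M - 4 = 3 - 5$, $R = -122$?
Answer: $29524$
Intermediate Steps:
$M = 2$ ($M = 4 + \left(3 - 5\right) = 4 - 2 = 2$)
$d{\left(Y \right)} = Y + Y^{2}$ ($d{\left(Y \right)} = Y^{2} + Y = Y + Y^{2}$)
$M d{\left(R \right)} = 2 \left(- 122 \left(1 - 122\right)\right) = 2 \left(\left(-122\right) \left(-121\right)\right) = 2 \cdot 14762 = 29524$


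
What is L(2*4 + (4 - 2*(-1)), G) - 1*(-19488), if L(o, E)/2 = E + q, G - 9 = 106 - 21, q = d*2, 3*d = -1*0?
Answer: 19676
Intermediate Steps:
d = 0 (d = (-1*0)/3 = (⅓)*0 = 0)
q = 0 (q = 0*2 = 0)
G = 94 (G = 9 + (106 - 21) = 9 + 85 = 94)
L(o, E) = 2*E (L(o, E) = 2*(E + 0) = 2*E)
L(2*4 + (4 - 2*(-1)), G) - 1*(-19488) = 2*94 - 1*(-19488) = 188 + 19488 = 19676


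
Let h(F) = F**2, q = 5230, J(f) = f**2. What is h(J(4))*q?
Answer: 1338880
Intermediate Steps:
h(J(4))*q = (4**2)**2*5230 = 16**2*5230 = 256*5230 = 1338880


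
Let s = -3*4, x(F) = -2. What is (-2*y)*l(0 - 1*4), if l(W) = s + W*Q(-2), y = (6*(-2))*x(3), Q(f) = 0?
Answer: 576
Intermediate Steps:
s = -12
y = 24 (y = (6*(-2))*(-2) = -12*(-2) = 24)
l(W) = -12 (l(W) = -12 + W*0 = -12 + 0 = -12)
(-2*y)*l(0 - 1*4) = -2*24*(-12) = -48*(-12) = 576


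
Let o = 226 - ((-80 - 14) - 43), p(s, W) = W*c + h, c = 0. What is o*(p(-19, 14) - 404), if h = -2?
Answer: -147378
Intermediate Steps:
p(s, W) = -2 (p(s, W) = W*0 - 2 = 0 - 2 = -2)
o = 363 (o = 226 - (-94 - 43) = 226 - 1*(-137) = 226 + 137 = 363)
o*(p(-19, 14) - 404) = 363*(-2 - 404) = 363*(-406) = -147378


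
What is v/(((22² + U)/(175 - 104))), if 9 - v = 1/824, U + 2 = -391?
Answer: 526465/74984 ≈ 7.0210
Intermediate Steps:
U = -393 (U = -2 - 391 = -393)
v = 7415/824 (v = 9 - 1/824 = 7415/824 ≈ 8.9988)
v/(((22² + U)/(175 - 104))) = 7415/(824*(((22² - 393)/(175 - 104)))) = 7415/(824*(((484 - 393)/71))) = 7415/(824*((91*(1/71)))) = 7415/(824*(91/71)) = (7415/824)*(71/91) = 526465/74984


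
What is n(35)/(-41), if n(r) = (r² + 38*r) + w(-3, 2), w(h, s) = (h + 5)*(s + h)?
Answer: -2553/41 ≈ -62.268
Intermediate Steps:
w(h, s) = (5 + h)*(h + s)
n(r) = -2 + r² + 38*r (n(r) = (r² + 38*r) + ((-3)² + 5*(-3) + 5*2 - 3*2) = (r² + 38*r) + (9 - 15 + 10 - 6) = (r² + 38*r) - 2 = -2 + r² + 38*r)
n(35)/(-41) = (-2 + 35² + 38*35)/(-41) = -(-2 + 1225 + 1330)/41 = -1/41*2553 = -2553/41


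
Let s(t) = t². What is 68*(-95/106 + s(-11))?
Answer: 432854/53 ≈ 8167.1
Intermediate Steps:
68*(-95/106 + s(-11)) = 68*(-95/106 + (-11)²) = 68*(-95*1/106 + 121) = 68*(-95/106 + 121) = 68*(12731/106) = 432854/53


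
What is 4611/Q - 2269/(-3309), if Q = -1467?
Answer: -1325464/539367 ≈ -2.4574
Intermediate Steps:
4611/Q - 2269/(-3309) = 4611/(-1467) - 2269/(-3309) = 4611*(-1/1467) - 2269*(-1/3309) = -1537/489 + 2269/3309 = -1325464/539367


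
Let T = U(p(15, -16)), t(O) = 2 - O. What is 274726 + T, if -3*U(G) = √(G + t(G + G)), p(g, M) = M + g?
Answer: 274726 - √3/3 ≈ 2.7473e+5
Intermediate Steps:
U(G) = -√(2 - G)/3 (U(G) = -√(G + (2 - (G + G)))/3 = -√(G + (2 - 2*G))/3 = -√(2 - G)/3)
T = -√3/3 (T = -√(2 - (-16 + 15))/3 = -√(2 - 1*(-1))/3 = -√(2 + 1)/3 = -√3/3 ≈ -0.57735)
274726 + T = 274726 - √3/3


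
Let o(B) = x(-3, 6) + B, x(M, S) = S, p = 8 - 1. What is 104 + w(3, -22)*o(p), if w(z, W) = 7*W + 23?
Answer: -1599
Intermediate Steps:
p = 7
w(z, W) = 23 + 7*W
o(B) = 6 + B
104 + w(3, -22)*o(p) = 104 + (23 + 7*(-22))*(6 + 7) = 104 + (23 - 154)*13 = 104 - 131*13 = 104 - 1703 = -1599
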